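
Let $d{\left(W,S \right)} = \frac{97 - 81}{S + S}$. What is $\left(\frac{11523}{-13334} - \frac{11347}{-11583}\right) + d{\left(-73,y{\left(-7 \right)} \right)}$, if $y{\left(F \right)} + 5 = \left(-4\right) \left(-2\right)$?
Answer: $\frac{429690581}{154447722} \approx 2.7821$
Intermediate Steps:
$y{\left(F \right)} = 3$ ($y{\left(F \right)} = -5 - -8 = -5 + 8 = 3$)
$d{\left(W,S \right)} = \frac{8}{S}$ ($d{\left(W,S \right)} = \frac{16}{2 S} = 16 \frac{1}{2 S} = \frac{8}{S}$)
$\left(\frac{11523}{-13334} - \frac{11347}{-11583}\right) + d{\left(-73,y{\left(-7 \right)} \right)} = \left(\frac{11523}{-13334} - \frac{11347}{-11583}\right) + \frac{8}{3} = \left(11523 \left(- \frac{1}{13334}\right) - - \frac{11347}{11583}\right) + 8 \cdot \frac{1}{3} = \left(- \frac{11523}{13334} + \frac{11347}{11583}\right) + \frac{8}{3} = \frac{17829989}{154447722} + \frac{8}{3} = \frac{429690581}{154447722}$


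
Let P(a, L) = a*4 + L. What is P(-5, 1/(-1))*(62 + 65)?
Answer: -2667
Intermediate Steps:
P(a, L) = L + 4*a (P(a, L) = 4*a + L = L + 4*a)
P(-5, 1/(-1))*(62 + 65) = (1/(-1) + 4*(-5))*(62 + 65) = (-1 - 20)*127 = -21*127 = -2667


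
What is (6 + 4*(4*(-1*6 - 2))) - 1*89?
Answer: -211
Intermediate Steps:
(6 + 4*(4*(-1*6 - 2))) - 1*89 = (6 + 4*(4*(-6 - 2))) - 89 = (6 + 4*(4*(-8))) - 89 = (6 + 4*(-32)) - 89 = (6 - 128) - 89 = -122 - 89 = -211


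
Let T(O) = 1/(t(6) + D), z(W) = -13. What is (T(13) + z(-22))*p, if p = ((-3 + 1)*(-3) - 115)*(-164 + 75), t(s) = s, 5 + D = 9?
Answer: -1251429/10 ≈ -1.2514e+5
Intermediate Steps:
D = 4 (D = -5 + 9 = 4)
T(O) = ⅒ (T(O) = 1/(6 + 4) = 1/10 = ⅒)
p = 9701 (p = (-2*(-3) - 115)*(-89) = (6 - 115)*(-89) = -109*(-89) = 9701)
(T(13) + z(-22))*p = (⅒ - 13)*9701 = -129/10*9701 = -1251429/10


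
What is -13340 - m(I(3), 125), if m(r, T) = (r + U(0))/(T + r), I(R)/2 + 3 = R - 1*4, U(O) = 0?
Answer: -1560772/117 ≈ -13340.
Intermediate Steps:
I(R) = -14 + 2*R (I(R) = -6 + 2*(R - 1*4) = -6 + 2*(R - 4) = -6 + 2*(-4 + R) = -6 + (-8 + 2*R) = -14 + 2*R)
m(r, T) = r/(T + r) (m(r, T) = (r + 0)/(T + r) = r/(T + r))
-13340 - m(I(3), 125) = -13340 - (-14 + 2*3)/(125 + (-14 + 2*3)) = -13340 - (-14 + 6)/(125 + (-14 + 6)) = -13340 - (-8)/(125 - 8) = -13340 - (-8)/117 = -13340 - 1*(-8/117) = -13340 + 8/117 = -1560772/117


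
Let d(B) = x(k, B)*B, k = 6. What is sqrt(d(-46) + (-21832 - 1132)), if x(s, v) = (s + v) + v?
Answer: 24*I*sqrt(33) ≈ 137.87*I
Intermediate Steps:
x(s, v) = s + 2*v
d(B) = B*(6 + 2*B) (d(B) = (6 + 2*B)*B = B*(6 + 2*B))
sqrt(d(-46) + (-21832 - 1132)) = sqrt(2*(-46)*(3 - 46) + (-21832 - 1132)) = sqrt(2*(-46)*(-43) - 22964) = sqrt(3956 - 22964) = sqrt(-19008) = 24*I*sqrt(33)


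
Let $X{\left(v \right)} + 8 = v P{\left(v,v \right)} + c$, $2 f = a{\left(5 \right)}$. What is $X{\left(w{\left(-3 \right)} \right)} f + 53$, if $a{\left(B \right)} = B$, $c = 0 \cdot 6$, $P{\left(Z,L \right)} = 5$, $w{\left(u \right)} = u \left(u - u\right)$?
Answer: $33$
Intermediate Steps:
$w{\left(u \right)} = 0$ ($w{\left(u \right)} = u 0 = 0$)
$c = 0$
$f = \frac{5}{2}$ ($f = \frac{1}{2} \cdot 5 = \frac{5}{2} \approx 2.5$)
$X{\left(v \right)} = -8 + 5 v$ ($X{\left(v \right)} = -8 + \left(v 5 + 0\right) = -8 + \left(5 v + 0\right) = -8 + 5 v$)
$X{\left(w{\left(-3 \right)} \right)} f + 53 = \left(-8 + 5 \cdot 0\right) \frac{5}{2} + 53 = \left(-8 + 0\right) \frac{5}{2} + 53 = \left(-8\right) \frac{5}{2} + 53 = -20 + 53 = 33$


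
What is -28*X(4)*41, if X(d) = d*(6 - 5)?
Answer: -4592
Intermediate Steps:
X(d) = d (X(d) = d*1 = d)
-28*X(4)*41 = -28*4*41 = -112*41 = -4592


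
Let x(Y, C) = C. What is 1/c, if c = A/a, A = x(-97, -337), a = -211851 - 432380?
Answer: 644231/337 ≈ 1911.7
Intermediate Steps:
a = -644231
A = -337
c = 337/644231 (c = -337/(-644231) = -337*(-1/644231) = 337/644231 ≈ 0.00052310)
1/c = 1/(337/644231) = 644231/337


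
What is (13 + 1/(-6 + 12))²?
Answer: 6241/36 ≈ 173.36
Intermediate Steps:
(13 + 1/(-6 + 12))² = (13 + 1/6)² = (13 + ⅙)² = (79/6)² = 6241/36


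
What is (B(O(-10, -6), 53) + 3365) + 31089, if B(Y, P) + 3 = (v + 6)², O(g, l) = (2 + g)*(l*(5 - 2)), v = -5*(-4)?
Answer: 35127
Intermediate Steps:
v = 20
O(g, l) = 3*l*(2 + g) (O(g, l) = (2 + g)*(l*3) = (2 + g)*(3*l) = 3*l*(2 + g))
B(Y, P) = 673 (B(Y, P) = -3 + (20 + 6)² = -3 + 26² = -3 + 676 = 673)
(B(O(-10, -6), 53) + 3365) + 31089 = (673 + 3365) + 31089 = 4038 + 31089 = 35127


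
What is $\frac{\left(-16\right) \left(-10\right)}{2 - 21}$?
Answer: $- \frac{160}{19} \approx -8.4211$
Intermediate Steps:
$\frac{\left(-16\right) \left(-10\right)}{2 - 21} = \frac{160}{-19} = 160 \left(- \frac{1}{19}\right) = - \frac{160}{19}$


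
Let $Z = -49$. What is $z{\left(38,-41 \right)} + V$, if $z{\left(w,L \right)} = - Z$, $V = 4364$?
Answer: $4413$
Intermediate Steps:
$z{\left(w,L \right)} = 49$ ($z{\left(w,L \right)} = \left(-1\right) \left(-49\right) = 49$)
$z{\left(38,-41 \right)} + V = 49 + 4364 = 4413$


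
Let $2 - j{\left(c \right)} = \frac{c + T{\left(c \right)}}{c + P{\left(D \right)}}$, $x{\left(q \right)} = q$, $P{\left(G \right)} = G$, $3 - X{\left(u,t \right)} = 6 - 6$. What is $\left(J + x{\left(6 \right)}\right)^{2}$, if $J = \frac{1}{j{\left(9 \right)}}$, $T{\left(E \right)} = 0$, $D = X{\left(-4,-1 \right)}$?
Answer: $\frac{1156}{25} \approx 46.24$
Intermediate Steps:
$X{\left(u,t \right)} = 3$ ($X{\left(u,t \right)} = 3 - \left(6 - 6\right) = 3 - 0 = 3 + 0 = 3$)
$D = 3$
$j{\left(c \right)} = 2 - \frac{c}{3 + c}$ ($j{\left(c \right)} = 2 - \frac{c + 0}{c + 3} = 2 - \frac{c}{3 + c}$)
$J = \frac{4}{5}$ ($J = \frac{1}{\frac{1}{3 + 9} \left(6 + 9\right)} = \frac{1}{\frac{1}{12} \cdot 15} = \frac{1}{\frac{5}{4}} = \frac{4}{5} \approx 0.8$)
$\left(J + x{\left(6 \right)}\right)^{2} = \left(\frac{4}{5} + 6\right)^{2} = \left(\frac{34}{5}\right)^{2} = \frac{1156}{25}$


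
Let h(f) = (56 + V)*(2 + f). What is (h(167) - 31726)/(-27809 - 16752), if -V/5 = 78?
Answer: 88172/44561 ≈ 1.9787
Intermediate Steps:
V = -390 (V = -5*78 = -390)
h(f) = -668 - 334*f (h(f) = (56 - 390)*(2 + f) = -334*(2 + f) = -668 - 334*f)
(h(167) - 31726)/(-27809 - 16752) = ((-668 - 334*167) - 31726)/(-27809 - 16752) = ((-668 - 55778) - 31726)/(-44561) = (-56446 - 31726)*(-1/44561) = -88172*(-1/44561) = 88172/44561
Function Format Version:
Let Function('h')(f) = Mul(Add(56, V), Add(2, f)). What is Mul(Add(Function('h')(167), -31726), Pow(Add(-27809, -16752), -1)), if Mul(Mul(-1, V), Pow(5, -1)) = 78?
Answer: Rational(88172, 44561) ≈ 1.9787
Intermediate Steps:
V = -390 (V = Mul(-5, 78) = -390)
Function('h')(f) = Add(-668, Mul(-334, f)) (Function('h')(f) = Mul(Add(56, -390), Add(2, f)) = Mul(-334, Add(2, f)) = Add(-668, Mul(-334, f)))
Mul(Add(Function('h')(167), -31726), Pow(Add(-27809, -16752), -1)) = Mul(Add(Add(-668, Mul(-334, 167)), -31726), Pow(Add(-27809, -16752), -1)) = Mul(Add(Add(-668, -55778), -31726), Pow(-44561, -1)) = Mul(Add(-56446, -31726), Rational(-1, 44561)) = Mul(-88172, Rational(-1, 44561)) = Rational(88172, 44561)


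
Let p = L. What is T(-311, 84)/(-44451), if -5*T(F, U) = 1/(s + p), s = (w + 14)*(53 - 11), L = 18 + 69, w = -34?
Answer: -1/167358015 ≈ -5.9752e-9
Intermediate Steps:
L = 87
s = -840 (s = (-34 + 14)*(53 - 11) = -20*42 = -840)
p = 87
T(F, U) = 1/3765 (T(F, U) = -1/(5*(-840 + 87)) = -⅕/(-753) = -⅕*(-1/753) = 1/3765)
T(-311, 84)/(-44451) = (1/3765)/(-44451) = (1/3765)*(-1/44451) = -1/167358015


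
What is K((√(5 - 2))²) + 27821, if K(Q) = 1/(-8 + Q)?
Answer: 139104/5 ≈ 27821.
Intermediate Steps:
K((√(5 - 2))²) + 27821 = 1/(-8 + (√(5 - 2))²) + 27821 = 1/(-8 + (√3)²) + 27821 = 1/(-8 + 3) + 27821 = 1/(-5) + 27821 = -⅕ + 27821 = 139104/5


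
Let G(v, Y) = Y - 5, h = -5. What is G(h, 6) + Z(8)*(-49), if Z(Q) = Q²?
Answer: -3135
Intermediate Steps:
G(v, Y) = -5 + Y
G(h, 6) + Z(8)*(-49) = (-5 + 6) + 8²*(-49) = 1 + 64*(-49) = 1 - 3136 = -3135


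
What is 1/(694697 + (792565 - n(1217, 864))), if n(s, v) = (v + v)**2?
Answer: -1/1498722 ≈ -6.6724e-7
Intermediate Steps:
n(s, v) = 4*v**2 (n(s, v) = (2*v)**2 = 4*v**2)
1/(694697 + (792565 - n(1217, 864))) = 1/(694697 + (792565 - 4*864**2)) = 1/(694697 + (792565 - 4*746496)) = 1/(694697 + (792565 - 1*2985984)) = 1/(694697 + (792565 - 2985984)) = 1/(694697 - 2193419) = 1/(-1498722) = -1/1498722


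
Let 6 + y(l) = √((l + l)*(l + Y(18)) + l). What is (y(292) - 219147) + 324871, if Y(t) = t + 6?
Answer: 105718 + 2*√46209 ≈ 1.0615e+5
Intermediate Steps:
Y(t) = 6 + t
y(l) = -6 + √(l + 2*l*(24 + l)) (y(l) = -6 + √((l + l)*(l + (6 + 18)) + l) = -6 + √((2*l)*(l + 24) + l) = -6 + √((2*l)*(24 + l) + l) = -6 + √(2*l*(24 + l) + l) = -6 + √(l + 2*l*(24 + l)))
(y(292) - 219147) + 324871 = ((-6 + √(292*(49 + 2*292))) - 219147) + 324871 = ((-6 + √(292*(49 + 584))) - 219147) + 324871 = ((-6 + √(292*633)) - 219147) + 324871 = ((-6 + √184836) - 219147) + 324871 = ((-6 + 2*√46209) - 219147) + 324871 = (-219153 + 2*√46209) + 324871 = 105718 + 2*√46209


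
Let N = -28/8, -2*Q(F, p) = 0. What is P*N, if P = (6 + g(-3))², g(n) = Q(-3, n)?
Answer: -126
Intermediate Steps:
Q(F, p) = 0 (Q(F, p) = -½*0 = 0)
N = -7/2 (N = -28*⅛ = -7/2 ≈ -3.5000)
g(n) = 0
P = 36 (P = (6 + 0)² = 6² = 36)
P*N = 36*(-7/2) = -126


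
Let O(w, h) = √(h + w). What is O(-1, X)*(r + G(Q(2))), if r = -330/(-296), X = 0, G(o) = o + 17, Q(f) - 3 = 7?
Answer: 4161*I/148 ≈ 28.115*I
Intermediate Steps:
Q(f) = 10 (Q(f) = 3 + 7 = 10)
G(o) = 17 + o
r = 165/148 (r = -330*(-1/296) = 165/148 ≈ 1.1149)
O(-1, X)*(r + G(Q(2))) = √(0 - 1)*(165/148 + (17 + 10)) = √(-1)*(165/148 + 27) = I*(4161/148) = 4161*I/148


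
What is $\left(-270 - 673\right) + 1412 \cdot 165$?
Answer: $232037$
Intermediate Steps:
$\left(-270 - 673\right) + 1412 \cdot 165 = -943 + 232980 = 232037$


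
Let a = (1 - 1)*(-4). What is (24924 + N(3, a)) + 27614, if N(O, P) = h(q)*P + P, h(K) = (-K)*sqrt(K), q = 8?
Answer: 52538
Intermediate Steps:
h(K) = -K**(3/2)
a = 0 (a = 0*(-4) = 0)
N(O, P) = P - 16*P*sqrt(2) (N(O, P) = (-8**(3/2))*P + P = (-16*sqrt(2))*P + P = -16*P*sqrt(2) + P = P - 16*P*sqrt(2))
(24924 + N(3, a)) + 27614 = (24924 + 0*(1 - 16*sqrt(2))) + 27614 = (24924 + 0) + 27614 = 24924 + 27614 = 52538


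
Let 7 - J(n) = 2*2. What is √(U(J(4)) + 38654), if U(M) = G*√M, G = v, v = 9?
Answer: √(38654 + 9*√3) ≈ 196.65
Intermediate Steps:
J(n) = 3 (J(n) = 7 - 2*2 = 7 - 1*4 = 7 - 4 = 3)
G = 9
U(M) = 9*√M
√(U(J(4)) + 38654) = √(9*√3 + 38654) = √(38654 + 9*√3)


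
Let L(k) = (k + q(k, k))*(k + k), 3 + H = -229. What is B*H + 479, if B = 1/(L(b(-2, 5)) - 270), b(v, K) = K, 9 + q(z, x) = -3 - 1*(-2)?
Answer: 19189/40 ≈ 479.73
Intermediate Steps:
q(z, x) = -10 (q(z, x) = -9 + (-3 - 1*(-2)) = -9 + (-3 + 2) = -9 - 1 = -10)
H = -232 (H = -3 - 229 = -232)
L(k) = 2*k*(-10 + k) (L(k) = (k - 10)*(k + k) = (-10 + k)*(2*k) = 2*k*(-10 + k))
B = -1/320 (B = 1/(2*5*(-10 + 5) - 270) = 1/(2*5*(-5) - 270) = 1/(-50 - 270) = 1/(-320) = -1/320 ≈ -0.0031250)
B*H + 479 = -1/320*(-232) + 479 = 29/40 + 479 = 19189/40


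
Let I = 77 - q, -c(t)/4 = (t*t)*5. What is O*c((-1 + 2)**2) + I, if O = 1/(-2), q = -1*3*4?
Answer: 99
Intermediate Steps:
q = -12 (q = -3*4 = -12)
c(t) = -20*t**2 (c(t) = -4*t*t*5 = -4*t**2*5 = -20*t**2)
I = 89 (I = 77 - 1*(-12) = 77 + 12 = 89)
O = -1/2 ≈ -0.50000
O*c((-1 + 2)**2) + I = -(-10)*((-1 + 2)**2)**2 + 89 = -(-10)*(1**2)**2 + 89 = -(-10)*1**2 + 89 = -(-10) + 89 = -1/2*(-20) + 89 = 10 + 89 = 99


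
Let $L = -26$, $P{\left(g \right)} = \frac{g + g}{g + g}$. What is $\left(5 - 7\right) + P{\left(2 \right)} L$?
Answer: $-28$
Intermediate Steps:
$P{\left(g \right)} = 1$ ($P{\left(g \right)} = \frac{2 g}{2 g} = 2 g \frac{1}{2 g} = 1$)
$\left(5 - 7\right) + P{\left(2 \right)} L = \left(5 - 7\right) + 1 \left(-26\right) = \left(5 - 7\right) - 26 = -2 - 26 = -28$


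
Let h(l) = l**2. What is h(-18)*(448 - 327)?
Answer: 39204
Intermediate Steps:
h(-18)*(448 - 327) = (-18)**2*(448 - 327) = 324*121 = 39204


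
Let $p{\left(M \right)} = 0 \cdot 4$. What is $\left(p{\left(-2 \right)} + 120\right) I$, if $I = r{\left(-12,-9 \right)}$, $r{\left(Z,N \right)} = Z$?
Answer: $-1440$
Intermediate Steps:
$I = -12$
$p{\left(M \right)} = 0$
$\left(p{\left(-2 \right)} + 120\right) I = \left(0 + 120\right) \left(-12\right) = 120 \left(-12\right) = -1440$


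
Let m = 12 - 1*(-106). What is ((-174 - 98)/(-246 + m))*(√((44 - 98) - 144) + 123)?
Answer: 2091/8 + 51*I*√22/8 ≈ 261.38 + 29.901*I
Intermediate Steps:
m = 118 (m = 12 + 106 = 118)
((-174 - 98)/(-246 + m))*(√((44 - 98) - 144) + 123) = ((-174 - 98)/(-246 + 118))*(√((44 - 98) - 144) + 123) = (-272/(-128))*(√(-54 - 144) + 123) = (-272*(-1/128))*(√(-198) + 123) = 17*(3*I*√22 + 123)/8 = 17*(123 + 3*I*√22)/8 = 2091/8 + 51*I*√22/8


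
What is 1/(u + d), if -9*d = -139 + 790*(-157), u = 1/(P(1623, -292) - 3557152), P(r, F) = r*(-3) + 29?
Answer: 32057928/442288984639 ≈ 7.2482e-5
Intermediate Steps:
P(r, F) = 29 - 3*r (P(r, F) = -3*r + 29 = 29 - 3*r)
u = -1/3561992 (u = 1/((29 - 3*1623) - 3557152) = 1/((29 - 4869) - 3557152) = 1/(-4840 - 3557152) = 1/(-3561992) = -1/3561992 ≈ -2.8074e-7)
d = 124169/9 (d = -(-139 + 790*(-157))/9 = -(-139 - 124030)/9 = -⅑*(-124169) = 124169/9 ≈ 13797.)
1/(u + d) = 1/(-1/3561992 + 124169/9) = 1/(442288984639/32057928) = 32057928/442288984639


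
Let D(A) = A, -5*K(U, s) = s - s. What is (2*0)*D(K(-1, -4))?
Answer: 0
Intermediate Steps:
K(U, s) = 0 (K(U, s) = -(s - s)/5 = -1/5*0 = 0)
(2*0)*D(K(-1, -4)) = (2*0)*0 = 0*0 = 0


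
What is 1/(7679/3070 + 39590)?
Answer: 3070/121548979 ≈ 2.5257e-5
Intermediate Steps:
1/(7679/3070 + 39590) = 1/(121548979/3070) = 3070/121548979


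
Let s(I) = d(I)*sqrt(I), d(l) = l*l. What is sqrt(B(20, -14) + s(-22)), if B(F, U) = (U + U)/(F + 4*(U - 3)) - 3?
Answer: sqrt(-87 + 17424*I*sqrt(22))/6 ≈ 33.673 + 33.709*I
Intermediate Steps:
d(l) = l**2
B(F, U) = -3 + 2*U/(-12 + F + 4*U) (B(F, U) = (2*U)/(F + 4*(-3 + U)) - 3 = (2*U)/(F + (-12 + 4*U)) - 3 = (2*U)/(-12 + F + 4*U) - 3 = 2*U/(-12 + F + 4*U) - 3 = -3 + 2*U/(-12 + F + 4*U))
s(I) = I**(5/2) (s(I) = I**2*sqrt(I) = I**(5/2))
sqrt(B(20, -14) + s(-22)) = sqrt((36 - 10*(-14) - 3*20)/(-12 + 20 + 4*(-14)) + (-22)**(5/2)) = sqrt((36 + 140 - 60)/(-12 + 20 - 56) + 484*I*sqrt(22)) = sqrt(116/(-48) + 484*I*sqrt(22)) = sqrt(-1/48*116 + 484*I*sqrt(22)) = sqrt(-29/12 + 484*I*sqrt(22))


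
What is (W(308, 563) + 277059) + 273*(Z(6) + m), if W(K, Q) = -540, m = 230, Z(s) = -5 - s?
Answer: 336306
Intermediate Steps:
(W(308, 563) + 277059) + 273*(Z(6) + m) = (-540 + 277059) + 273*((-5 - 1*6) + 230) = 276519 + 273*((-5 - 6) + 230) = 276519 + 273*(-11 + 230) = 276519 + 273*219 = 276519 + 59787 = 336306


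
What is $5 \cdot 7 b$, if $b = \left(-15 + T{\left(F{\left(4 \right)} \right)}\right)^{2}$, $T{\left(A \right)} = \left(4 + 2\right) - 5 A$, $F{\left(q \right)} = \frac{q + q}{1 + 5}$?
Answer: $\frac{77315}{9} \approx 8590.6$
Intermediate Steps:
$F{\left(q \right)} = \frac{q}{3}$ ($F{\left(q \right)} = \frac{2 q}{6} = 2 q \frac{1}{6} = \frac{q}{3}$)
$T{\left(A \right)} = 6 - 5 A$
$b = \frac{2209}{9}$ ($b = \left(-15 + \left(6 - 5 \cdot \frac{1}{3} \cdot 4\right)\right)^{2} = \left(-15 + \left(6 - \frac{20}{3}\right)\right)^{2} = \left(-15 - \frac{2}{3}\right)^{2} = \left(- \frac{47}{3}\right)^{2} = \frac{2209}{9} \approx 245.44$)
$5 \cdot 7 b = 5 \cdot 7 \cdot \frac{2209}{9} = 35 \cdot \frac{2209}{9} = \frac{77315}{9}$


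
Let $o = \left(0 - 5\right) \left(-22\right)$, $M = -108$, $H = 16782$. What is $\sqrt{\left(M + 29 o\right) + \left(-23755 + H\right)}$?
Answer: $i \sqrt{3891} \approx 62.378 i$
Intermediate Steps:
$o = 110$ ($o = \left(-5\right) \left(-22\right) = 110$)
$\sqrt{\left(M + 29 o\right) + \left(-23755 + H\right)} = \sqrt{\left(-108 + 29 \cdot 110\right) + \left(-23755 + 16782\right)} = \sqrt{\left(-108 + 3190\right) - 6973} = \sqrt{3082 - 6973} = \sqrt{-3891} = i \sqrt{3891}$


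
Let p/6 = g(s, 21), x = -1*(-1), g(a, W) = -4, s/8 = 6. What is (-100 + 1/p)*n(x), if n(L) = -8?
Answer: 2401/3 ≈ 800.33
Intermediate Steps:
s = 48 (s = 8*6 = 48)
x = 1
p = -24 (p = 6*(-4) = -24)
(-100 + 1/p)*n(x) = (-100 + 1/(-24))*(-8) = (-100 - 1/24)*(-8) = -2401/24*(-8) = 2401/3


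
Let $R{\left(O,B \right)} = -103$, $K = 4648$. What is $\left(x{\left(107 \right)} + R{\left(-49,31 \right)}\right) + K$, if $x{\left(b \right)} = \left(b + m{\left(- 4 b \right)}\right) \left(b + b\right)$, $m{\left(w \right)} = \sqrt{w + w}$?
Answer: $27443 + 428 i \sqrt{214} \approx 27443.0 + 6261.1 i$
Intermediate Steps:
$m{\left(w \right)} = \sqrt{2} \sqrt{w}$ ($m{\left(w \right)} = \sqrt{2 w} = \sqrt{2} \sqrt{w}$)
$x{\left(b \right)} = 2 b \left(b + 2 \sqrt{2} \sqrt{- b}\right)$ ($x{\left(b \right)} = \left(b + \sqrt{2} \sqrt{- 4 b}\right) \left(b + b\right) = \left(b + \sqrt{2} \cdot 2 \sqrt{- b}\right) 2 b = \left(b + 2 \sqrt{2} \sqrt{- b}\right) 2 b = 2 b \left(b + 2 \sqrt{2} \sqrt{- b}\right)$)
$\left(x{\left(107 \right)} + R{\left(-49,31 \right)}\right) + K = \left(2 \cdot 107 \left(107 + 2 \sqrt{2} \sqrt{\left(-1\right) 107}\right) - 103\right) + 4648 = \left(2 \cdot 107 \left(107 + 2 \sqrt{2} \sqrt{-107}\right) - 103\right) + 4648 = \left(2 \cdot 107 \left(107 + 2 \sqrt{2} i \sqrt{107}\right) - 103\right) + 4648 = \left(2 \cdot 107 \left(107 + 2 i \sqrt{214}\right) - 103\right) + 4648 = \left(\left(22898 + 428 i \sqrt{214}\right) - 103\right) + 4648 = \left(22795 + 428 i \sqrt{214}\right) + 4648 = 27443 + 428 i \sqrt{214}$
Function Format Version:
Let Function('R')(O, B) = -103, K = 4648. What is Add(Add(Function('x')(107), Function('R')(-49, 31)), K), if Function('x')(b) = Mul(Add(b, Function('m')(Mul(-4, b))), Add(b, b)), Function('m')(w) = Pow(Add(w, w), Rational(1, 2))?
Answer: Add(27443, Mul(428, I, Pow(214, Rational(1, 2)))) ≈ Add(27443., Mul(6261.1, I))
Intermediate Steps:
Function('m')(w) = Mul(Pow(2, Rational(1, 2)), Pow(w, Rational(1, 2))) (Function('m')(w) = Pow(Mul(2, w), Rational(1, 2)) = Mul(Pow(2, Rational(1, 2)), Pow(w, Rational(1, 2))))
Function('x')(b) = Mul(2, b, Add(b, Mul(2, Pow(2, Rational(1, 2)), Pow(Mul(-1, b), Rational(1, 2))))) (Function('x')(b) = Mul(Add(b, Mul(Pow(2, Rational(1, 2)), Pow(Mul(-4, b), Rational(1, 2)))), Add(b, b)) = Mul(Add(b, Mul(Pow(2, Rational(1, 2)), Mul(2, Pow(Mul(-1, b), Rational(1, 2))))), Mul(2, b)) = Mul(Add(b, Mul(2, Pow(2, Rational(1, 2)), Pow(Mul(-1, b), Rational(1, 2)))), Mul(2, b)) = Mul(2, b, Add(b, Mul(2, Pow(2, Rational(1, 2)), Pow(Mul(-1, b), Rational(1, 2))))))
Add(Add(Function('x')(107), Function('R')(-49, 31)), K) = Add(Add(Mul(2, 107, Add(107, Mul(2, Pow(2, Rational(1, 2)), Pow(Mul(-1, 107), Rational(1, 2))))), -103), 4648) = Add(Add(Mul(2, 107, Add(107, Mul(2, Pow(2, Rational(1, 2)), Pow(-107, Rational(1, 2))))), -103), 4648) = Add(Add(Mul(2, 107, Add(107, Mul(2, Pow(2, Rational(1, 2)), Mul(I, Pow(107, Rational(1, 2)))))), -103), 4648) = Add(Add(Mul(2, 107, Add(107, Mul(2, I, Pow(214, Rational(1, 2))))), -103), 4648) = Add(Add(Add(22898, Mul(428, I, Pow(214, Rational(1, 2)))), -103), 4648) = Add(Add(22795, Mul(428, I, Pow(214, Rational(1, 2)))), 4648) = Add(27443, Mul(428, I, Pow(214, Rational(1, 2))))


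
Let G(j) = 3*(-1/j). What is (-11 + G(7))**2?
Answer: 6400/49 ≈ 130.61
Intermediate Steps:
G(j) = -3/j
(-11 + G(7))**2 = (-11 - 3/7)**2 = (-80/7)**2 = 6400/49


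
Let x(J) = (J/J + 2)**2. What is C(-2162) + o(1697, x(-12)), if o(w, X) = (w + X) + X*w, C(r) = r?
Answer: 14817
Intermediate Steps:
x(J) = 9 (x(J) = (1 + 2)**2 = 3**2 = 9)
o(w, X) = X + w + X*w (o(w, X) = (X + w) + X*w = X + w + X*w)
C(-2162) + o(1697, x(-12)) = -2162 + (9 + 1697 + 9*1697) = -2162 + (9 + 1697 + 15273) = -2162 + 16979 = 14817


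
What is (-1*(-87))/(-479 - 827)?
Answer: -87/1306 ≈ -0.066616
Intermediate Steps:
(-1*(-87))/(-479 - 827) = 87/(-1306) = -1/1306*87 = -87/1306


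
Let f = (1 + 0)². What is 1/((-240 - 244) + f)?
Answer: -1/483 ≈ -0.0020704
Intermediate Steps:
f = 1 (f = 1² = 1)
1/((-240 - 244) + f) = 1/((-240 - 244) + 1) = 1/(-484 + 1) = 1/(-483) = -1/483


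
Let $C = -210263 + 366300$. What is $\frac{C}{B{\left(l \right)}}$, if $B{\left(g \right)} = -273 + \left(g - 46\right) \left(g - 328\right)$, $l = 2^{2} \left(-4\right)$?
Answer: $\frac{156037}{21055} \approx 7.4109$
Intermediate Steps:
$C = 156037$
$l = -16$ ($l = 4 \left(-4\right) = -16$)
$B{\left(g \right)} = -273 + \left(-328 + g\right) \left(-46 + g\right)$ ($B{\left(g \right)} = -273 + \left(-46 + g\right) \left(-328 + g\right) = -273 + \left(-328 + g\right) \left(-46 + g\right)$)
$\frac{C}{B{\left(l \right)}} = \frac{156037}{14815 + \left(-16\right)^{2} - -5984} = \frac{156037}{14815 + 256 + 5984} = \frac{156037}{21055}$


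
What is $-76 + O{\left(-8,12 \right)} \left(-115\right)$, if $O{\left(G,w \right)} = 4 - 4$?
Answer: $-76$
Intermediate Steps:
$O{\left(G,w \right)} = 0$
$-76 + O{\left(-8,12 \right)} \left(-115\right) = -76 + 0 \left(-115\right) = -76 + 0 = -76$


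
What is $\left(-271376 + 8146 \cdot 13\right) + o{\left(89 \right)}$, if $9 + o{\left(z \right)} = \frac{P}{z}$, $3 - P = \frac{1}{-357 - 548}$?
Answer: $- \frac{13329147699}{80545} \approx -1.6549 \cdot 10^{5}$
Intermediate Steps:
$P = \frac{2716}{905}$ ($P = 3 - \frac{1}{-357 - 548} = 3 - \frac{1}{-905} = 3 - - \frac{1}{905} = 3 + \frac{1}{905} = \frac{2716}{905} \approx 3.0011$)
$o{\left(z \right)} = -9 + \frac{2716}{905 z}$
$\left(-271376 + 8146 \cdot 13\right) + o{\left(89 \right)} = \left(-271376 + 8146 \cdot 13\right) - \left(9 - \frac{2716}{905 \cdot 89}\right) = \left(-271376 + 105898\right) + \left(-9 + \frac{2716}{905} \cdot \frac{1}{89}\right) = -165478 + \left(-9 + \frac{2716}{80545}\right) = -165478 - \frac{722189}{80545} = - \frac{13329147699}{80545}$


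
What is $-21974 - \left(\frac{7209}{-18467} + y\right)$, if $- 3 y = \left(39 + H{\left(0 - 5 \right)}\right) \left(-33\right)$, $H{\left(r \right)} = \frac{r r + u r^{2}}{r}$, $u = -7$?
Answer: $- \frac{419803102}{18467} \approx -22733.0$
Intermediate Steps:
$H{\left(r \right)} = - 6 r$ ($H{\left(r \right)} = \frac{r r - 7 r^{2}}{r} = \frac{r^{2} - 7 r^{2}}{r} = \frac{\left(-6\right) r^{2}}{r} = - 6 r$)
$y = 759$ ($y = - \frac{\left(39 - 6 \left(0 - 5\right)\right) \left(-33\right)}{3} = - \frac{\left(39 - -30\right) \left(-33\right)}{3} = - \frac{\left(39 + 30\right) \left(-33\right)}{3} = - \frac{69 \left(-33\right)}{3} = \left(- \frac{1}{3}\right) \left(-2277\right) = 759$)
$-21974 - \left(\frac{7209}{-18467} + y\right) = -21974 - \left(\frac{7209}{-18467} + 759\right) = -21974 - \left(7209 \left(- \frac{1}{18467}\right) + 759\right) = -21974 - \left(- \frac{7209}{18467} + 759\right) = -21974 - \frac{14009244}{18467} = - \frac{419803102}{18467}$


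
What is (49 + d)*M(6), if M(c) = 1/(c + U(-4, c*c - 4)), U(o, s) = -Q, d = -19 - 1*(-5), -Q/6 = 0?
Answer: 35/6 ≈ 5.8333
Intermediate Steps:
Q = 0 (Q = -6*0 = 0)
d = -14 (d = -19 + 5 = -14)
U(o, s) = 0 (U(o, s) = -1*0 = 0)
M(c) = 1/c (M(c) = 1/(c + 0) = 1/c)
(49 + d)*M(6) = (49 - 14)/6 = 35*(⅙) = 35/6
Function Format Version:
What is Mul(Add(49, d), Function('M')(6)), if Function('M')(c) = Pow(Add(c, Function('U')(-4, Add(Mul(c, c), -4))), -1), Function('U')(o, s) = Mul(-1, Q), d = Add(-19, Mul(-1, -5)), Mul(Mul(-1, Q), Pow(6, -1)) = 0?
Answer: Rational(35, 6) ≈ 5.8333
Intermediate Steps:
Q = 0 (Q = Mul(-6, 0) = 0)
d = -14 (d = Add(-19, 5) = -14)
Function('U')(o, s) = 0 (Function('U')(o, s) = Mul(-1, 0) = 0)
Function('M')(c) = Pow(c, -1) (Function('M')(c) = Pow(Add(c, 0), -1) = Pow(c, -1))
Mul(Add(49, d), Function('M')(6)) = Mul(Add(49, -14), Pow(6, -1)) = Mul(35, Rational(1, 6)) = Rational(35, 6)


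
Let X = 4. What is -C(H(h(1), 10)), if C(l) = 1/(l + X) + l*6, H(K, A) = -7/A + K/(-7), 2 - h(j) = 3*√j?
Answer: 25747/8435 ≈ 3.0524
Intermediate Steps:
h(j) = 2 - 3*√j
H(K, A) = -7/A - K/7 (H(K, A) = -7/A + K*(-⅐) = -7/A - K/7)
C(l) = 1/(4 + l) + 6*l (C(l) = 1/(l + 4) + l*6 = 1/(4 + l) + 6*l)
-C(H(h(1), 10)) = -(1 + 6*(-7/10 - (2 - 3*√1)/7)² + 24*(-7/10 - (2 - 3*√1)/7))/(4 + (-7/10 - (2 - 3*√1)/7)) = -(1 + 6*(-7*⅒ - (2 - 3*1)/7)² + 24*(-7*⅒ - (2 - 3*1)/7))/(4 + (-7*⅒ - (2 - 3*1)/7)) = -(1 + 6*(-7/10 - (2 - 3)/7)² + 24*(-7/10 - (2 - 3)/7))/(4 + (-7/10 - (2 - 3)/7)) = -(1 + 6*(-7/10 - ⅐*(-1))² + 24*(-7/10 - ⅐*(-1)))/(4 + (-7/10 - ⅐*(-1))) = -(1 + 6*(-7/10 + ⅐)² + 24*(-7/10 + ⅐))/(4 + (-7/10 + ⅐)) = -(1 + 6*(-39/70)² + 24*(-39/70))/(4 - 39/70) = -(1 + 6*(1521/4900) - 468/35)/241/70 = -70*(1 + 4563/2450 - 468/35)/241 = -70*(-25747)/(241*2450) = -1*(-25747/8435) = 25747/8435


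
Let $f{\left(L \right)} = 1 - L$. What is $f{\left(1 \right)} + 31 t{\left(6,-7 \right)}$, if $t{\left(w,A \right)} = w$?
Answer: $186$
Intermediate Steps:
$f{\left(1 \right)} + 31 t{\left(6,-7 \right)} = \left(1 - 1\right) + 31 \cdot 6 = \left(1 - 1\right) + 186 = 0 + 186 = 186$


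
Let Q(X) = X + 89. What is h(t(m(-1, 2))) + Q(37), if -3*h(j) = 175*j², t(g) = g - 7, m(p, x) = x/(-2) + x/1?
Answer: -1974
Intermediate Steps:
m(p, x) = x/2 (m(p, x) = x*(-½) + x*1 = -x/2 + x = x/2)
t(g) = -7 + g
h(j) = -175*j²/3
Q(X) = 89 + X
h(t(m(-1, 2))) + Q(37) = -175*(-7 + (½)*2)²/3 + (89 + 37) = -175*(-7 + 1)²/3 + 126 = -175/3*(-6)² + 126 = -175/3*36 + 126 = -2100 + 126 = -1974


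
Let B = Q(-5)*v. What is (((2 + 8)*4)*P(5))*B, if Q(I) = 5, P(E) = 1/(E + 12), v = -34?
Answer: -400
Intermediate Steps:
P(E) = 1/(12 + E)
B = -170 (B = 5*(-34) = -170)
(((2 + 8)*4)*P(5))*B = (((2 + 8)*4)/(12 + 5))*(-170) = ((10*4)/17)*(-170) = (40*(1/17))*(-170) = (40/17)*(-170) = -400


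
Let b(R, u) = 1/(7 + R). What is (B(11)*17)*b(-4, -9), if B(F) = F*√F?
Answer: 187*√11/3 ≈ 206.74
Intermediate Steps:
B(F) = F^(3/2)
(B(11)*17)*b(-4, -9) = (11^(3/2)*17)/(7 - 4) = ((11*√11)*17)/3 = (187*√11)*(⅓) = 187*√11/3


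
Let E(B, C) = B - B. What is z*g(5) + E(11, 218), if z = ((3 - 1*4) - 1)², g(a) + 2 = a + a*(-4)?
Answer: -68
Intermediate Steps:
E(B, C) = 0
g(a) = -2 - 3*a (g(a) = -2 + (a + a*(-4)) = -2 + (a - 4*a) = -2 - 3*a)
z = 4 (z = ((3 - 4) - 1)² = (-1 - 1)² = (-2)² = 4)
z*g(5) + E(11, 218) = 4*(-2 - 3*5) + 0 = 4*(-2 - 15) + 0 = 4*(-17) + 0 = -68 + 0 = -68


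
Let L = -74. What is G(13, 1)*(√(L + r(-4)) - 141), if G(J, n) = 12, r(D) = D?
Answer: -1692 + 12*I*√78 ≈ -1692.0 + 105.98*I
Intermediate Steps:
G(13, 1)*(√(L + r(-4)) - 141) = 12*(√(-74 - 4) - 141) = 12*(√(-78) - 141) = 12*(I*√78 - 141) = 12*(-141 + I*√78) = -1692 + 12*I*√78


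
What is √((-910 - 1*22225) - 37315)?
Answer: 5*I*√2418 ≈ 245.87*I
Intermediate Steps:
√((-910 - 1*22225) - 37315) = √((-910 - 22225) - 37315) = √(-23135 - 37315) = √(-60450) = 5*I*√2418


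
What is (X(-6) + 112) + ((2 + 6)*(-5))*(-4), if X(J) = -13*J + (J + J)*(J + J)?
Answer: 494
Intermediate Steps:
X(J) = -13*J + 4*J**2 (X(J) = -13*J + (2*J)*(2*J) = -13*J + 4*J**2)
(X(-6) + 112) + ((2 + 6)*(-5))*(-4) = (-6*(-13 + 4*(-6)) + 112) + ((2 + 6)*(-5))*(-4) = (-6*(-13 - 24) + 112) + (8*(-5))*(-4) = (-6*(-37) + 112) - 40*(-4) = (222 + 112) + 160 = 334 + 160 = 494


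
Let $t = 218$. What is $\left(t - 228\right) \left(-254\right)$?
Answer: $2540$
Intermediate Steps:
$\left(t - 228\right) \left(-254\right) = \left(218 - 228\right) \left(-254\right) = \left(-10\right) \left(-254\right) = 2540$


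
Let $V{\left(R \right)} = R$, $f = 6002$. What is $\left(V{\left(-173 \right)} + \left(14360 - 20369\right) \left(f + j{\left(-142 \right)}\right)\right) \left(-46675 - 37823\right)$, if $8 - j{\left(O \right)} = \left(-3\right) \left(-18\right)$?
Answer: $3024164576946$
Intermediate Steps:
$j{\left(O \right)} = -46$ ($j{\left(O \right)} = 8 - \left(-3\right) \left(-18\right) = 8 - 54 = -46$)
$\left(V{\left(-173 \right)} + \left(14360 - 20369\right) \left(f + j{\left(-142 \right)}\right)\right) \left(-46675 - 37823\right) = \left(-173 + \left(14360 - 20369\right) \left(6002 - 46\right)\right) \left(-46675 - 37823\right) = \left(-173 - 35789604\right) \left(-84498\right) = \left(-35789777\right) \left(-84498\right) = 3024164576946$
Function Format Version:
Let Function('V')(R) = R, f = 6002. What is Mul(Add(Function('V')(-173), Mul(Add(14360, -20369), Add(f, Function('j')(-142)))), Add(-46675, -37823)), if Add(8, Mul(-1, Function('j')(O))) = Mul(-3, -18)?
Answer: 3024164576946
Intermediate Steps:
Function('j')(O) = -46 (Function('j')(O) = Add(8, Mul(-1, Mul(-3, -18))) = Add(8, Mul(-1, 54)) = Add(8, -54) = -46)
Mul(Add(Function('V')(-173), Mul(Add(14360, -20369), Add(f, Function('j')(-142)))), Add(-46675, -37823)) = Mul(Add(-173, Mul(Add(14360, -20369), Add(6002, -46))), Add(-46675, -37823)) = Mul(Add(-173, Mul(-6009, 5956)), -84498) = Mul(Add(-173, -35789604), -84498) = Mul(-35789777, -84498) = 3024164576946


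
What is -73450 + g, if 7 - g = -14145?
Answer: -59298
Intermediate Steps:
g = 14152 (g = 7 - 1*(-14145) = 7 + 14145 = 14152)
-73450 + g = -73450 + 14152 = -59298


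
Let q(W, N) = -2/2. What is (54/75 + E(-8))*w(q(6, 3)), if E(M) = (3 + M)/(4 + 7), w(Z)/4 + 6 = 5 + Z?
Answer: -584/275 ≈ -2.1236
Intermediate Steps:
q(W, N) = -1 (q(W, N) = -2*1/2 = -1)
w(Z) = -4 + 4*Z (w(Z) = -24 + 4*(5 + Z) = -24 + (20 + 4*Z) = -4 + 4*Z)
E(M) = 3/11 + M/11 (E(M) = (3 + M)/11 = (3 + M)*(1/11) = 3/11 + M/11)
(54/75 + E(-8))*w(q(6, 3)) = (54/75 + (3/11 + (1/11)*(-8)))*(-4 + 4*(-1)) = (54*(1/75) + (3/11 - 8/11))*(-4 - 4) = (18/25 - 5/11)*(-8) = (73/275)*(-8) = -584/275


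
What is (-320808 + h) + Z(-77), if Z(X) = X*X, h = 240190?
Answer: -74689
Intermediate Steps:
Z(X) = X²
(-320808 + h) + Z(-77) = (-320808 + 240190) + (-77)² = -80618 + 5929 = -74689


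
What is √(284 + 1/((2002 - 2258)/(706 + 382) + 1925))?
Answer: √304069087101/32721 ≈ 16.852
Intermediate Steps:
√(284 + 1/((2002 - 2258)/(706 + 382) + 1925)) = √(284 + 1/(-256/1088 + 1925)) = √(284 + 1/(-256*1/1088 + 1925)) = √(284 + 1/(-4/17 + 1925)) = √(284 + 1/(32721/17)) = √(284 + 17/32721) = √(9292781/32721) = √304069087101/32721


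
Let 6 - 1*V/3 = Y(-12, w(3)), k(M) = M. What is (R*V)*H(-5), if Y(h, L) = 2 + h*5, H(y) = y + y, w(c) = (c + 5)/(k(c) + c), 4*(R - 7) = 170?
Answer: -95040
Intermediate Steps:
R = 99/2 (R = 7 + (¼)*170 = 7 + 85/2 = 99/2 ≈ 49.500)
w(c) = (5 + c)/(2*c) (w(c) = (c + 5)/(c + c) = (5 + c)/((2*c)) = (5 + c)*(1/(2*c)) = (5 + c)/(2*c))
H(y) = 2*y
Y(h, L) = 2 + 5*h
V = 192 (V = 18 - 3*(2 + 5*(-12)) = 18 - 3*(2 - 60) = 18 - 3*(-58) = 18 + 174 = 192)
(R*V)*H(-5) = ((99/2)*192)*(2*(-5)) = 9504*(-10) = -95040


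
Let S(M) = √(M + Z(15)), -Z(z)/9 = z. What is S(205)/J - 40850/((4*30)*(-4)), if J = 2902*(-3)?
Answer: 4085/48 - √70/8706 ≈ 85.103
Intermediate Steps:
Z(z) = -9*z
J = -8706
S(M) = √(-135 + M) (S(M) = √(M - 9*15) = √(M - 135) = √(-135 + M))
S(205)/J - 40850/((4*30)*(-4)) = √(-135 + 205)/(-8706) - 40850/((4*30)*(-4)) = √70*(-1/8706) - 40850/(120*(-4)) = -√70/8706 - 40850/(-480) = -√70/8706 - 40850*(-1/480) = -√70/8706 + 4085/48 = 4085/48 - √70/8706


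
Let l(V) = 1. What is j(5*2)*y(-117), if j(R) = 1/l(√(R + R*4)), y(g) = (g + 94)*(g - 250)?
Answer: 8441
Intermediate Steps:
y(g) = (-250 + g)*(94 + g) (y(g) = (94 + g)*(-250 + g) = (-250 + g)*(94 + g))
j(R) = 1 (j(R) = 1/1 = 1)
j(5*2)*y(-117) = 1*(-23500 + (-117)² - 156*(-117)) = 1*(-23500 + 13689 + 18252) = 1*8441 = 8441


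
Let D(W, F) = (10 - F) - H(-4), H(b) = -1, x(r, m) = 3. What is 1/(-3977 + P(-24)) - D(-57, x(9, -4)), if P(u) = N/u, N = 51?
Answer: -254672/31833 ≈ -8.0002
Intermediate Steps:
P(u) = 51/u
D(W, F) = 11 - F (D(W, F) = (10 - F) - 1*(-1) = (10 - F) + 1 = 11 - F)
1/(-3977 + P(-24)) - D(-57, x(9, -4)) = 1/(-3977 + 51/(-24)) - (11 - 1*3) = 1/(-3977 + 51*(-1/24)) - (11 - 3) = 1/(-3977 - 17/8) - 1*8 = 1/(-31833/8) - 8 = -8/31833 - 8 = -254672/31833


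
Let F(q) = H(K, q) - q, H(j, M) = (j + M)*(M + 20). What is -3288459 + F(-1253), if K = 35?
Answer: -1785412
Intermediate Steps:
H(j, M) = (20 + M)*(M + j) (H(j, M) = (M + j)*(20 + M) = (20 + M)*(M + j))
F(q) = 700 + q² + 54*q (F(q) = (q² + 20*q + 20*35 + q*35) - q = (q² + 20*q + 700 + 35*q) - q = (700 + q² + 55*q) - q = 700 + q² + 54*q)
-3288459 + F(-1253) = -3288459 + (700 + (-1253)² + 54*(-1253)) = -3288459 + (700 + 1570009 - 67662) = -3288459 + 1503047 = -1785412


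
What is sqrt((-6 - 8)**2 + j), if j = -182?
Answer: sqrt(14) ≈ 3.7417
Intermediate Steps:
sqrt((-6 - 8)**2 + j) = sqrt((-6 - 8)**2 - 182) = sqrt((-14)**2 - 182) = sqrt(196 - 182) = sqrt(14)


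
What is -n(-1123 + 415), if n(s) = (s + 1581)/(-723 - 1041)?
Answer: 97/196 ≈ 0.49490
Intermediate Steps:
n(s) = -527/588 - s/1764 (n(s) = (1581 + s)/(-1764) = (1581 + s)*(-1/1764) = -527/588 - s/1764)
-n(-1123 + 415) = -(-527/588 - (-1123 + 415)/1764) = -(-527/588 - 1/1764*(-708)) = -(-527/588 + 59/147) = -1*(-97/196) = 97/196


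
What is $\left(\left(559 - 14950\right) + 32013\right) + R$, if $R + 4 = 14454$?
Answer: $32072$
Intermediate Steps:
$R = 14450$ ($R = -4 + 14454 = 14450$)
$\left(\left(559 - 14950\right) + 32013\right) + R = \left(\left(559 - 14950\right) + 32013\right) + 14450 = \left(-14391 + 32013\right) + 14450 = 17622 + 14450 = 32072$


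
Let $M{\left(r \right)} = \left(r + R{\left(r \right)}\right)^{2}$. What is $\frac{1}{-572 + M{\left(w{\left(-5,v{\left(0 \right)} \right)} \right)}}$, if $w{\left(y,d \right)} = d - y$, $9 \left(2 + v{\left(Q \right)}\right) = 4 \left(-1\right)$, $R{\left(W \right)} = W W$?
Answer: $- \frac{6561}{3211196} \approx -0.0020432$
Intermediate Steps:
$R{\left(W \right)} = W^{2}$
$v{\left(Q \right)} = - \frac{22}{9}$ ($v{\left(Q \right)} = -2 + \frac{4 \left(-1\right)}{9} = -2 + \frac{1}{9} \left(-4\right) = -2 - \frac{4}{9} = - \frac{22}{9}$)
$M{\left(r \right)} = \left(r + r^{2}\right)^{2}$
$\frac{1}{-572 + M{\left(w{\left(-5,v{\left(0 \right)} \right)} \right)}} = \frac{1}{-572 + \left(- \frac{22}{9} - -5\right)^{2} \left(1 - - \frac{23}{9}\right)^{2}} = \frac{1}{-572 + \left(- \frac{22}{9} + 5\right)^{2} \left(1 + \left(- \frac{22}{9} + 5\right)\right)^{2}} = \frac{1}{-572 + \left(\frac{23}{9}\right)^{2} \left(1 + \frac{23}{9}\right)^{2}} = \frac{1}{-572 + \frac{529 \left(\frac{32}{9}\right)^{2}}{81}} = \frac{1}{-572 + \frac{529}{81} \cdot \frac{1024}{81}} = \frac{1}{-572 + \frac{541696}{6561}} = \frac{1}{- \frac{3211196}{6561}} = - \frac{6561}{3211196}$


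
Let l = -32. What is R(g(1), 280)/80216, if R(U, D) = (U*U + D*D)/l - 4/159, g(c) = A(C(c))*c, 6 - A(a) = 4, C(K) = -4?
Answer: -3116591/102034752 ≈ -0.030544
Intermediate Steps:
A(a) = 2 (A(a) = 6 - 1*4 = 6 - 4 = 2)
g(c) = 2*c
R(U, D) = -4/159 - D²/32 - U²/32 (R(U, D) = (U*U + D*D)/(-32) - 4/159 = (U² + D²)*(-1/32) - 4*1/159 = (D² + U²)*(-1/32) - 4/159 = (-D²/32 - U²/32) - 4/159 = -4/159 - D²/32 - U²/32)
R(g(1), 280)/80216 = (-4/159 - 1/32*280² - (2*1)²/32)/80216 = (-4/159 - 1/32*78400 - 1/32*2²)*(1/80216) = (-4/159 - 2450 - 1/32*4)*(1/80216) = (-4/159 - 2450 - ⅛)*(1/80216) = -3116591/1272*1/80216 = -3116591/102034752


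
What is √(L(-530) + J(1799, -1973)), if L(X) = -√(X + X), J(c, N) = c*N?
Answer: √(-3549427 - 2*I*√265) ≈ 0.009 - 1884.0*I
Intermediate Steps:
J(c, N) = N*c
L(X) = -√2*√X (L(X) = -√(2*X) = -√2*√X)
√(L(-530) + J(1799, -1973)) = √(-√2*√(-530) - 1973*1799) = √(-√2*I*√530 - 3549427) = √(-2*I*√265 - 3549427) = √(-3549427 - 2*I*√265)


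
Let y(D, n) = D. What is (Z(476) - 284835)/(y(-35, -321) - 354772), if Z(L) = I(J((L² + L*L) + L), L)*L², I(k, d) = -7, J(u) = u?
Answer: 110051/20871 ≈ 5.2729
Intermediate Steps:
Z(L) = -7*L²
(Z(476) - 284835)/(y(-35, -321) - 354772) = (-7*476² - 284835)/(-35 - 354772) = (-7*226576 - 284835)/(-354807) = (-1586032 - 284835)*(-1/354807) = -1870867*(-1/354807) = 110051/20871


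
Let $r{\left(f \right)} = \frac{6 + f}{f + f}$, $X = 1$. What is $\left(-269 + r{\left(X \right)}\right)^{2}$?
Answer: $\frac{281961}{4} \approx 70490.0$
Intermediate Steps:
$r{\left(f \right)} = \frac{6 + f}{2 f}$
$\left(-269 + r{\left(X \right)}\right)^{2} = \left(-269 + \frac{6 + 1}{2 \cdot 1}\right)^{2} = \left(-269 + \frac{1}{2} \cdot 1 \cdot 7\right)^{2} = \left(-269 + \frac{7}{2}\right)^{2} = \left(- \frac{531}{2}\right)^{2} = \frac{281961}{4}$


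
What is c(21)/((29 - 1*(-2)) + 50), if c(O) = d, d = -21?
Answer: -7/27 ≈ -0.25926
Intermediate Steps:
c(O) = -21
c(21)/((29 - 1*(-2)) + 50) = -21/((29 - 1*(-2)) + 50) = -21/((29 + 2) + 50) = -21/(31 + 50) = -21/81 = (1/81)*(-21) = -7/27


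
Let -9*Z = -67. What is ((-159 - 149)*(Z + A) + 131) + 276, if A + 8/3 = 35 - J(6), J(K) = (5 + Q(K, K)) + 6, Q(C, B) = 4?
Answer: -65021/9 ≈ -7224.6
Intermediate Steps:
Z = 67/9 (Z = -1/9*(-67) = 67/9 ≈ 7.4444)
J(K) = 15 (J(K) = (5 + 4) + 6 = 9 + 6 = 15)
A = 52/3 (A = -8/3 + (35 - 1*15) = -8/3 + (35 - 15) = -8/3 + 20 = 52/3 ≈ 17.333)
((-159 - 149)*(Z + A) + 131) + 276 = ((-159 - 149)*(67/9 + 52/3) + 131) + 276 = (-308*223/9 + 131) + 276 = (-68684/9 + 131) + 276 = -67505/9 + 276 = -65021/9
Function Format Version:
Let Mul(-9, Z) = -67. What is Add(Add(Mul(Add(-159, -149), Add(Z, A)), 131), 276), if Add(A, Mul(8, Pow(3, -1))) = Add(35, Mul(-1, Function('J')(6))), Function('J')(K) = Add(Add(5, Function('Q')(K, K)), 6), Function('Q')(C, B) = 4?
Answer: Rational(-65021, 9) ≈ -7224.6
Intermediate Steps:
Z = Rational(67, 9) (Z = Mul(Rational(-1, 9), -67) = Rational(67, 9) ≈ 7.4444)
Function('J')(K) = 15 (Function('J')(K) = Add(Add(5, 4), 6) = Add(9, 6) = 15)
A = Rational(52, 3) (A = Add(Rational(-8, 3), Add(35, Mul(-1, 15))) = Add(Rational(-8, 3), Add(35, -15)) = Add(Rational(-8, 3), 20) = Rational(52, 3) ≈ 17.333)
Add(Add(Mul(Add(-159, -149), Add(Z, A)), 131), 276) = Add(Add(Mul(Add(-159, -149), Add(Rational(67, 9), Rational(52, 3))), 131), 276) = Add(Add(Mul(-308, Rational(223, 9)), 131), 276) = Add(Add(Rational(-68684, 9), 131), 276) = Add(Rational(-67505, 9), 276) = Rational(-65021, 9)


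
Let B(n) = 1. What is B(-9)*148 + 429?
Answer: 577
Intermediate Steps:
B(-9)*148 + 429 = 1*148 + 429 = 148 + 429 = 577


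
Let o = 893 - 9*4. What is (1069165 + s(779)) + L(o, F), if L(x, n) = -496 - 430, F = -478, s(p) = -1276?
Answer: 1066963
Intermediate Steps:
o = 857 (o = 893 - 1*36 = 893 - 36 = 857)
L(x, n) = -926
(1069165 + s(779)) + L(o, F) = (1069165 - 1276) - 926 = 1067889 - 926 = 1066963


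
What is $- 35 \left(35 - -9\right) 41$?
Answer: $-63140$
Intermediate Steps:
$- 35 \left(35 - -9\right) 41 = - 35 \left(35 + 9\right) 41 = \left(-35\right) 44 \cdot 41 = \left(-1540\right) 41 = -63140$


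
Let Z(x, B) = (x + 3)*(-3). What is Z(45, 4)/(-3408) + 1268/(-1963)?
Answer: -84139/139373 ≈ -0.60370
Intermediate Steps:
Z(x, B) = -9 - 3*x (Z(x, B) = (3 + x)*(-3) = -9 - 3*x)
Z(45, 4)/(-3408) + 1268/(-1963) = (-9 - 3*45)/(-3408) + 1268/(-1963) = (-9 - 135)*(-1/3408) + 1268*(-1/1963) = -144*(-1/3408) - 1268/1963 = 3/71 - 1268/1963 = -84139/139373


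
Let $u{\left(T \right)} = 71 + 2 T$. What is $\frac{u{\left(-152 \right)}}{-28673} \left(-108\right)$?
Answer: $- \frac{25164}{28673} \approx -0.87762$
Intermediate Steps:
$\frac{u{\left(-152 \right)}}{-28673} \left(-108\right) = \frac{71 + 2 \left(-152\right)}{-28673} \left(-108\right) = \left(71 - 304\right) \left(- \frac{1}{28673}\right) \left(-108\right) = \left(-233\right) \left(- \frac{1}{28673}\right) \left(-108\right) = \frac{233}{28673} \left(-108\right) = - \frac{25164}{28673}$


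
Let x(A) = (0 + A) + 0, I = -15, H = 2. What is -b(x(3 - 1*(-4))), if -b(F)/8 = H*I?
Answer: -240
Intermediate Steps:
x(A) = A (x(A) = A + 0 = A)
b(F) = 240 (b(F) = -16*(-15) = -8*(-30) = 240)
-b(x(3 - 1*(-4))) = -1*240 = -240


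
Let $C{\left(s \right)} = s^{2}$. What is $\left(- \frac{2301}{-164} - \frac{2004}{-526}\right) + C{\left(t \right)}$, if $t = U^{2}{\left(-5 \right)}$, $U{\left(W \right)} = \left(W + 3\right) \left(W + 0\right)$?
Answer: $\frac{432089491}{43132} \approx 10018.0$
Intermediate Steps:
$U{\left(W \right)} = W \left(3 + W\right)$ ($U{\left(W \right)} = \left(3 + W\right) W = W \left(3 + W\right)$)
$t = 100$ ($t = \left(- 5 \left(3 - 5\right)\right)^{2} = \left(\left(-5\right) \left(-2\right)\right)^{2} = 10^{2} = 100$)
$\left(- \frac{2301}{-164} - \frac{2004}{-526}\right) + C{\left(t \right)} = \left(- \frac{2301}{-164} - \frac{2004}{-526}\right) + 100^{2} = \left(\left(-2301\right) \left(- \frac{1}{164}\right) - - \frac{1002}{263}\right) + 10000 = \left(\frac{2301}{164} + \frac{1002}{263}\right) + 10000 = \frac{769491}{43132} + 10000 = \frac{432089491}{43132}$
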